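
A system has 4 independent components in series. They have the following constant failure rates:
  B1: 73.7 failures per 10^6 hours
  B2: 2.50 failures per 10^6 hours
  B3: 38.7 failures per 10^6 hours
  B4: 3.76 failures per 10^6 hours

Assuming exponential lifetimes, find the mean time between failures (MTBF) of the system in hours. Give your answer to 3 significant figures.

Series of exponential components: λ_sys = Σ λ_i
λ_sys = 0.0000737 + 0.00000250 + 0.0000387 + 0.00000376 = 1.1866e-04 /h
MTBF = 1 / λ_sys = 8430 h

8430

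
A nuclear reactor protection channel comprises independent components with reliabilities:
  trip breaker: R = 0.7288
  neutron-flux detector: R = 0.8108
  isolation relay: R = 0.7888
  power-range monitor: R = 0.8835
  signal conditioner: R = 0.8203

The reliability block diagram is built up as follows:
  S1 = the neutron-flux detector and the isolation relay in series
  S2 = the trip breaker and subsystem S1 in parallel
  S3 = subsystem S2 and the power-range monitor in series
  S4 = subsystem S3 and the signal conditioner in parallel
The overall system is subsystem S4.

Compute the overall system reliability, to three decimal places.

0.964

Series (neutron-flux detector and isolation relay): 0.81080 × 0.78880 = 0.63956
Parallel (trip breaker and [0.63956]): 1 − (1 − 0.72880)(1 − 0.63956) = 0.90225
Series ([0.90225] and power-range monitor): 0.90225 × 0.88350 = 0.79714
Parallel ([0.79714] and signal conditioner): 1 − (1 − 0.79714)(1 − 0.82030) = 0.964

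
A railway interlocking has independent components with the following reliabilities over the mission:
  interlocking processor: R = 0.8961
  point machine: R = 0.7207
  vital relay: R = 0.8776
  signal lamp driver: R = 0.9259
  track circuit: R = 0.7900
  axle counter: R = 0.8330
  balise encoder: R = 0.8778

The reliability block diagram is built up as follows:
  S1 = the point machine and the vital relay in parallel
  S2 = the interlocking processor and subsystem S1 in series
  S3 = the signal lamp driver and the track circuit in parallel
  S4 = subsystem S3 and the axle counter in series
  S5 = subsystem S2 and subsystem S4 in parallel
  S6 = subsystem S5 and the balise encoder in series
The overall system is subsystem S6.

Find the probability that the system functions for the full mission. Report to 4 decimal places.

0.8565

Parallel (point machine and vital relay): 1 − (1 − 0.720700)(1 − 0.877600) = 0.965814
Series (interlocking processor and [0.965814]): 0.896100 × 0.965814 = 0.865466
Parallel (signal lamp driver and track circuit): 1 − (1 − 0.925900)(1 − 0.790000) = 0.984439
Series ([0.984439] and axle counter): 0.984439 × 0.833000 = 0.820038
Parallel ([0.865466] and [0.820038]): 1 − (1 − 0.865466)(1 − 0.820038) = 0.975789
Series ([0.975789] and balise encoder): 0.975789 × 0.877800 = 0.8565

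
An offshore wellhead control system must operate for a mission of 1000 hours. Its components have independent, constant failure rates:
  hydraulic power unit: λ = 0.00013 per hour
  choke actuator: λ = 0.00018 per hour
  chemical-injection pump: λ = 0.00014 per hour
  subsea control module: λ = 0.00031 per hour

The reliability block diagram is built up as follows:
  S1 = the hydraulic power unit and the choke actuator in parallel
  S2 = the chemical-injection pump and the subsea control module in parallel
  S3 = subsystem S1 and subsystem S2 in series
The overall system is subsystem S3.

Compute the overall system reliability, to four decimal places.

R(hydraulic power unit) = exp(−0.00013 × 1000) = 0.878095
R(choke actuator) = exp(−0.00018 × 1000) = 0.835270
R(chemical-injection pump) = exp(−0.00014 × 1000) = 0.869358
R(subsea control module) = exp(−0.00031 × 1000) = 0.733447
Parallel (hydraulic power unit and choke actuator): 1 − (1 − 0.878095)(1 − 0.835270) = 0.979919
Parallel (chemical-injection pump and subsea control module): 1 − (1 − 0.869358)(1 − 0.733447) = 0.965177
Series ([0.979919] and [0.965177]): 0.979919 × 0.965177 = 0.9458

0.9458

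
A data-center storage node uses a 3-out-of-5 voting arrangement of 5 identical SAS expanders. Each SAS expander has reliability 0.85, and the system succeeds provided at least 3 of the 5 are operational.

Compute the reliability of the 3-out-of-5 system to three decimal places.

0.973

R = Σ_{i=3}^{5} C(5,i) p^i (1−p)^{5−i} with p = 0.85
C(5,3)·0.85^3·0.15^2 = 0.13818
C(5,4)·0.85^4·0.15^1 = 0.39150
C(5,5)·0.85^5·0.15^0 = 0.44371
Sum = 0.973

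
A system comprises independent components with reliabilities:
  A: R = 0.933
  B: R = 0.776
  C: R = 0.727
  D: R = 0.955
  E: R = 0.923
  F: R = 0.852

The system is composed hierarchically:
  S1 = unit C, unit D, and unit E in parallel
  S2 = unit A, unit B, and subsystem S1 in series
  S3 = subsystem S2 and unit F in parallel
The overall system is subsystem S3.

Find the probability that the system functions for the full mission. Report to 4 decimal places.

0.9591

Parallel (C, D, and E): 1 − (1 − 0.727000)(1 − 0.955000)(1 − 0.923000) = 0.999054
Series (A, B, and [0.999054]): 0.933000 × 0.776000 × 0.999054 = 0.723323
Parallel ([0.723323] and F): 1 − (1 − 0.723323)(1 − 0.852000) = 0.9591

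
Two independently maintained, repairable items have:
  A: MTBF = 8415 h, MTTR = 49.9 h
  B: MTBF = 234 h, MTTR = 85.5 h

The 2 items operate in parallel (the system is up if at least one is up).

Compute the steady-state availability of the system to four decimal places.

A(A) = MTBF/(MTBF+MTTR) = 8415/(8415+49.9) = 0.994105
A(B) = MTBF/(MTBF+MTTR) = 234/(234+85.5) = 0.732394
Parallel availability: 1 − (1 − 0.994105)(1 − 0.732394) = 0.9984

0.9984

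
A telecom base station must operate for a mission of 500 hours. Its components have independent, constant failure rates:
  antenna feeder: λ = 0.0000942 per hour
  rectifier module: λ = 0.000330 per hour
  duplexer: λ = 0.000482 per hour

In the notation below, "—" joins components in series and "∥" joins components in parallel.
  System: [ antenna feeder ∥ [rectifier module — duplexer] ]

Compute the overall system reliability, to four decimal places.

0.9846

R(antenna feeder) = exp(−0.0000942 × 500) = 0.953992
R(rectifier module) = exp(−0.000330 × 500) = 0.847894
R(duplexer) = exp(−0.000482 × 500) = 0.785842
Series (rectifier module and duplexer): 0.847894 × 0.785842 = 0.666311
Parallel (antenna feeder and [0.666311]): 1 − (1 − 0.953992)(1 − 0.666311) = 0.9846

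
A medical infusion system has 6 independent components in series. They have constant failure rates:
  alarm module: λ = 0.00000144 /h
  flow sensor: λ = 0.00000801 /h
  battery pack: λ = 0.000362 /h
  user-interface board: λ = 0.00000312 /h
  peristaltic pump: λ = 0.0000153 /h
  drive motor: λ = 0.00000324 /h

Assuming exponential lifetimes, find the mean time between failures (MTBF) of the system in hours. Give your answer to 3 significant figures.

2540

Series of exponential components: λ_sys = Σ λ_i
λ_sys = 0.00000144 + 0.00000801 + 0.000362 + 0.00000312 + 0.0000153 + 0.00000324 = 3.9311e-04 /h
MTBF = 1 / λ_sys = 2540 h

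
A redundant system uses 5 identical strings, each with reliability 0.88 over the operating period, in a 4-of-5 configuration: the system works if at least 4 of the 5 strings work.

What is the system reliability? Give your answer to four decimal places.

R = Σ_{i=4}^{5} C(5,i) p^i (1−p)^{5−i} with p = 0.88
C(5,4)·0.88^4·0.12^1 = 0.359817
C(5,5)·0.88^5·0.12^0 = 0.527732
Sum = 0.8875

0.8875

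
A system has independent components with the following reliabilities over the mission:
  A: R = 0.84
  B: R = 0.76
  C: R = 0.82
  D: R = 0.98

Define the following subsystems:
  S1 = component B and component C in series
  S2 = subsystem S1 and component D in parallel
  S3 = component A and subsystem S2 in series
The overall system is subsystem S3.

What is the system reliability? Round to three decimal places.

0.834

Series (B and C): 0.76000 × 0.82000 = 0.62320
Parallel ([0.62320] and D): 1 − (1 − 0.62320)(1 − 0.98000) = 0.99246
Series (A and [0.99246]): 0.84000 × 0.99246 = 0.834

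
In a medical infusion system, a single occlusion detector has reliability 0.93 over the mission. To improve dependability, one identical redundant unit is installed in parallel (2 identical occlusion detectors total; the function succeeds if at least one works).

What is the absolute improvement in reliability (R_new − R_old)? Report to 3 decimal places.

0.065

R_before = 0.93
R_after = 1 − (1 − 0.93)^2 = 0.995
ΔR = 0.995 − 0.93 = 0.065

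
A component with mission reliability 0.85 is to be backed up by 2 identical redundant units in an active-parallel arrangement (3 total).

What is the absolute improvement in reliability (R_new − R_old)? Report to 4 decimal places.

R_before = 0.85
R_after = 1 − (1 − 0.85)^3 = 0.9966
ΔR = 0.9966 − 0.85 = 0.1466

0.1466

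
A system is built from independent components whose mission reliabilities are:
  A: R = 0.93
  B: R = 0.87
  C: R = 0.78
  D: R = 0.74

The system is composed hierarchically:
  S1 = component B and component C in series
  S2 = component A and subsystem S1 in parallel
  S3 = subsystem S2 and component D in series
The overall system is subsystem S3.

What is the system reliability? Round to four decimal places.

Series (B and C): 0.870000 × 0.780000 = 0.678600
Parallel (A and [0.678600]): 1 − (1 − 0.930000)(1 − 0.678600) = 0.977502
Series ([0.977502] and D): 0.977502 × 0.740000 = 0.7234

0.7234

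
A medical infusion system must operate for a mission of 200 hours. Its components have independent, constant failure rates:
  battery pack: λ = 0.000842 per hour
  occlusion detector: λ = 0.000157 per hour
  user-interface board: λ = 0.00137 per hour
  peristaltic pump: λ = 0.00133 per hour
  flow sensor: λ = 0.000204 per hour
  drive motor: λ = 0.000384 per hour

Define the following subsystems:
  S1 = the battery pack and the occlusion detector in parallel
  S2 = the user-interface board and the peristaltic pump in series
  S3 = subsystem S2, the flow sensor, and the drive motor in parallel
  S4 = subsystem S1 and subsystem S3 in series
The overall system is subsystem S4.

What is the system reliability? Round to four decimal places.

R(battery pack) = exp(−0.000842 × 200) = 0.845016
R(occlusion detector) = exp(−0.000157 × 200) = 0.969088
R(user-interface board) = exp(−0.00137 × 200) = 0.760332
R(peristaltic pump) = exp(−0.00133 × 200) = 0.766439
R(flow sensor) = exp(−0.000204 × 200) = 0.960021
R(drive motor) = exp(−0.000384 × 200) = 0.926075
Parallel (battery pack and occlusion detector): 1 − (1 − 0.845016)(1 − 0.969088) = 0.995209
Series (user-interface board and peristaltic pump): 0.760332 × 0.766439 = 0.582748
Parallel ([0.582748], flow sensor, and drive motor): 1 − (1 − 0.582748)(1 − 0.960021)(1 − 0.926075) = 0.998767
Series ([0.995209] and [0.998767]): 0.995209 × 0.998767 = 0.9940

0.9940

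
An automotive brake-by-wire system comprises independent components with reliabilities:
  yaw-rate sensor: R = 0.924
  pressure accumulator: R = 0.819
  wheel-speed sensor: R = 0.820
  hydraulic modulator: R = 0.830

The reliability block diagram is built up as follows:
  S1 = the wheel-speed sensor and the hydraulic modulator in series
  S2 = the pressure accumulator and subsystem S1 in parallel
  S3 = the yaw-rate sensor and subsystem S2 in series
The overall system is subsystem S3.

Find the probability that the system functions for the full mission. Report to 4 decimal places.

Series (wheel-speed sensor and hydraulic modulator): 0.820000 × 0.830000 = 0.680600
Parallel (pressure accumulator and [0.680600]): 1 − (1 − 0.819000)(1 − 0.680600) = 0.942189
Series (yaw-rate sensor and [0.942189]): 0.924000 × 0.942189 = 0.8706

0.8706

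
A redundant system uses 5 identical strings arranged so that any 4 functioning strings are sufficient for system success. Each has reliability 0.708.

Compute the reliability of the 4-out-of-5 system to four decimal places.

R = Σ_{i=4}^{5} C(5,i) p^i (1−p)^{5−i} with p = 0.708
C(5,4)·0.708^4·0.292^1 = 0.366848
C(5,5)·0.708^5·0.292^0 = 0.177896
Sum = 0.5447

0.5447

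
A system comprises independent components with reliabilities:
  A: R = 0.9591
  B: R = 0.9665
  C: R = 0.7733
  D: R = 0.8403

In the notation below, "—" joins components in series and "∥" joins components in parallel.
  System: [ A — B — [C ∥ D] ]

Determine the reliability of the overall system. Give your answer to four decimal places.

0.8934

Parallel (C and D): 1 − (1 − 0.773300)(1 − 0.840300) = 0.963796
Series (A, B, and [0.963796]): 0.959100 × 0.966500 × 0.963796 = 0.8934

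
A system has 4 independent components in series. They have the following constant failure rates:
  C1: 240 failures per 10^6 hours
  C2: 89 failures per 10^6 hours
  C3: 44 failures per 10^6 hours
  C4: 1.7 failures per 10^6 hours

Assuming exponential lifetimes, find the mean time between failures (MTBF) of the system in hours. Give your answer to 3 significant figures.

2670

Series of exponential components: λ_sys = Σ λ_i
λ_sys = 0.00024 + 0.000089 + 0.000044 + 0.0000017 = 3.7470e-04 /h
MTBF = 1 / λ_sys = 2670 h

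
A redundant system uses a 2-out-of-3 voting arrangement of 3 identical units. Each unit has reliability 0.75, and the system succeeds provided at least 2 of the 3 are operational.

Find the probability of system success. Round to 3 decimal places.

R = Σ_{i=2}^{3} C(3,i) p^i (1−p)^{3−i} with p = 0.75
C(3,2)·0.75^2·0.25^1 = 0.42188
C(3,3)·0.75^3·0.25^0 = 0.42188
Sum = 0.844

0.844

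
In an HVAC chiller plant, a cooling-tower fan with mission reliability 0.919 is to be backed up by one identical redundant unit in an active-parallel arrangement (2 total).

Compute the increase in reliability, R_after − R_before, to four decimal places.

R_before = 0.919
R_after = 1 − (1 − 0.919)^2 = 0.9934
ΔR = 0.9934 − 0.919 = 0.0744

0.0744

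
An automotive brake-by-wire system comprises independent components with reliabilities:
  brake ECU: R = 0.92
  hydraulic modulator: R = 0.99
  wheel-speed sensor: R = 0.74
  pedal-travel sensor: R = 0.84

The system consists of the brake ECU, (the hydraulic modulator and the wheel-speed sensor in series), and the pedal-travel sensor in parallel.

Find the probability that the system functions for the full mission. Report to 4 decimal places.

Series (hydraulic modulator and wheel-speed sensor): 0.990000 × 0.740000 = 0.732600
Parallel (brake ECU, [0.732600], and pedal-travel sensor): 1 − (1 − 0.920000)(1 − 0.732600)(1 − 0.840000) = 0.9966

0.9966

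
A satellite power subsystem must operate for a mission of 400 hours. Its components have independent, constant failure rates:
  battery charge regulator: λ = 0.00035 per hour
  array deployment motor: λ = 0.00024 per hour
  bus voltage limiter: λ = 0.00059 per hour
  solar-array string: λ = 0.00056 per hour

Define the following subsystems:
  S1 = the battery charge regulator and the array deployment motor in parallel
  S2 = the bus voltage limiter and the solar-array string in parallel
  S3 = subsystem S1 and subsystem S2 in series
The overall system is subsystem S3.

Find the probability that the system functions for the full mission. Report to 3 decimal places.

R(battery charge regulator) = exp(−0.00035 × 400) = 0.86936
R(array deployment motor) = exp(−0.00024 × 400) = 0.90846
R(bus voltage limiter) = exp(−0.00059 × 400) = 0.78978
R(solar-array string) = exp(−0.00056 × 400) = 0.79932
Parallel (battery charge regulator and array deployment motor): 1 − (1 − 0.86936)(1 − 0.90846) = 0.98804
Parallel (bus voltage limiter and solar-array string): 1 − (1 − 0.78978)(1 − 0.79932) = 0.95781
Series ([0.98804] and [0.95781]): 0.98804 × 0.95781 = 0.946

0.946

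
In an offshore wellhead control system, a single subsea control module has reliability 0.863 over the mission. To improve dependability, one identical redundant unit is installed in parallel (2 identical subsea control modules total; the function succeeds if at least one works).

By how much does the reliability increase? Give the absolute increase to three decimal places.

0.118

R_before = 0.863
R_after = 1 − (1 − 0.863)^2 = 0.981
ΔR = 0.981 − 0.863 = 0.118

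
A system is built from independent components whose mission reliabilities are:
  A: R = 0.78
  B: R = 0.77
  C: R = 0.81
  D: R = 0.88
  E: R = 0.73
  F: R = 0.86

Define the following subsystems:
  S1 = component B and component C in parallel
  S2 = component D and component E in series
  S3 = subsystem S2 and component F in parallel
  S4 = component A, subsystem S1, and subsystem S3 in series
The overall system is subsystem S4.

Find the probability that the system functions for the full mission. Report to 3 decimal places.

Parallel (B and C): 1 − (1 − 0.77000)(1 − 0.81000) = 0.95630
Series (D and E): 0.88000 × 0.73000 = 0.64240
Parallel ([0.64240] and F): 1 − (1 − 0.64240)(1 − 0.86000) = 0.94994
Series (A, [0.95630], and [0.94994]): 0.78000 × 0.95630 × 0.94994 = 0.709

0.709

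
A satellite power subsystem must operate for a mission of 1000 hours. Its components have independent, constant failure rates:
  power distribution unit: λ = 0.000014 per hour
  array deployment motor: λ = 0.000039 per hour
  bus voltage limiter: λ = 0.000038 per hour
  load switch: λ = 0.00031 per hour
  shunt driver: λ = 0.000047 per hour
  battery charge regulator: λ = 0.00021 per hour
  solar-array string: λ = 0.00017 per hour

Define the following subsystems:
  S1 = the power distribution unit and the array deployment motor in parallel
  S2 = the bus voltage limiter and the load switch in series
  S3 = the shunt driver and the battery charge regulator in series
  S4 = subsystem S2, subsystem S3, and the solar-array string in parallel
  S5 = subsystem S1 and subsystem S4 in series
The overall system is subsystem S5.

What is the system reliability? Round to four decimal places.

0.9891

R(power distribution unit) = exp(−0.000014 × 1000) = 0.986098
R(array deployment motor) = exp(−0.000039 × 1000) = 0.961751
R(bus voltage limiter) = exp(−0.000038 × 1000) = 0.962713
R(load switch) = exp(−0.00031 × 1000) = 0.733447
R(shunt driver) = exp(−0.000047 × 1000) = 0.954087
R(battery charge regulator) = exp(−0.00021 × 1000) = 0.810584
R(solar-array string) = exp(−0.00017 × 1000) = 0.843665
Parallel (power distribution unit and array deployment motor): 1 − (1 − 0.986098)(1 − 0.961751) = 0.999468
Series (bus voltage limiter and load switch): 0.962713 × 0.733447 = 0.706099
Series (shunt driver and battery charge regulator): 0.954087 × 0.810584 = 0.773368
Parallel ([0.706099], [0.773368], and solar-array string): 1 − (1 − 0.706099)(1 − 0.773368)(1 − 0.843665) = 0.989587
Series ([0.999468] and [0.989587]): 0.999468 × 0.989587 = 0.9891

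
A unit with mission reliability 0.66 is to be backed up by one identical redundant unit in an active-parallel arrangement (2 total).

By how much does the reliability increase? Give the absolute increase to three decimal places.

0.224

R_before = 0.66
R_after = 1 − (1 − 0.66)^2 = 0.884
ΔR = 0.884 − 0.66 = 0.224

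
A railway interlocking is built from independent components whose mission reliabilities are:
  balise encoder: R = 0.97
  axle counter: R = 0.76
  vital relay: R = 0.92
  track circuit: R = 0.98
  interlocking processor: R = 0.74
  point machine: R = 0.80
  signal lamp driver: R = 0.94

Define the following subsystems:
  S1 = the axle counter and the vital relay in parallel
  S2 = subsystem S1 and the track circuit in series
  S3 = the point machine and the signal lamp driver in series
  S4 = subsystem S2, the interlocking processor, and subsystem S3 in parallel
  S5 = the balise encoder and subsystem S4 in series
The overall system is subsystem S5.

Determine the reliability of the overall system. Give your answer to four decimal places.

0.9676

Parallel (axle counter and vital relay): 1 − (1 − 0.760000)(1 − 0.920000) = 0.980800
Series ([0.980800] and track circuit): 0.980800 × 0.980000 = 0.961184
Series (point machine and signal lamp driver): 0.800000 × 0.940000 = 0.752000
Parallel ([0.961184], interlocking processor, and [0.752000]): 1 − (1 − 0.961184)(1 − 0.740000)(1 − 0.752000) = 0.997497
Series (balise encoder and [0.997497]): 0.970000 × 0.997497 = 0.9676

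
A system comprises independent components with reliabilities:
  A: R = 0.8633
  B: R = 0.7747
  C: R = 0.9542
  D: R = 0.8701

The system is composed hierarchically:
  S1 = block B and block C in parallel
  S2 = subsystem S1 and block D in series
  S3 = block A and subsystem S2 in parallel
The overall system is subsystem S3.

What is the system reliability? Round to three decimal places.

Parallel (B and C): 1 − (1 − 0.77470)(1 − 0.95420) = 0.98968
Series ([0.98968] and D): 0.98968 × 0.87010 = 0.86112
Parallel (A and [0.86112]): 1 − (1 − 0.86330)(1 − 0.86112) = 0.981

0.981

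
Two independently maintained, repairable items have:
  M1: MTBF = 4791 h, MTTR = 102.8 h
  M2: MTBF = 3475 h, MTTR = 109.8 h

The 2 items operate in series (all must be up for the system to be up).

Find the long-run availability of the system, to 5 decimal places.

0.94901

A(M1) = MTBF/(MTBF+MTTR) = 4791/(4791+102.8) = 0.978994
A(M2) = MTBF/(MTBF+MTTR) = 3475/(3475+109.8) = 0.969371
Series availability: 0.978994 × 0.969371 = 0.94901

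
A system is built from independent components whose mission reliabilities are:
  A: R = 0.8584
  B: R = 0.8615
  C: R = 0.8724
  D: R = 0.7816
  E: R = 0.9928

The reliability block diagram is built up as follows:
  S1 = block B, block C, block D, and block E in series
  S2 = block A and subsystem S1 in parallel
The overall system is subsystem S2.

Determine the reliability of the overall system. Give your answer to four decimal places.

Series (B, C, D, and E): 0.861500 × 0.872400 × 0.781600 × 0.992800 = 0.583200
Parallel (A and [0.583200]): 1 − (1 − 0.858400)(1 − 0.583200) = 0.9410

0.9410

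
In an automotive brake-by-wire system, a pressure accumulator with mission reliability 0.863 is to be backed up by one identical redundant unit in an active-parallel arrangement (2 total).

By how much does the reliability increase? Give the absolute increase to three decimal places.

0.118

R_before = 0.863
R_after = 1 − (1 − 0.863)^2 = 0.981
ΔR = 0.981 − 0.863 = 0.118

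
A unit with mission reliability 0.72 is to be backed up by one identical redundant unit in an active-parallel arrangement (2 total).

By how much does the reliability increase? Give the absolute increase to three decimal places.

R_before = 0.72
R_after = 1 − (1 − 0.72)^2 = 0.922
ΔR = 0.922 − 0.72 = 0.202

0.202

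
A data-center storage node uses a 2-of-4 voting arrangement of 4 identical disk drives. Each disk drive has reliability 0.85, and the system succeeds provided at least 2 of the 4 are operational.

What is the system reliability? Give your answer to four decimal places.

R = Σ_{i=2}^{4} C(4,i) p^i (1−p)^{4−i} with p = 0.85
C(4,2)·0.85^2·0.15^2 = 0.097538
C(4,3)·0.85^3·0.15^1 = 0.368475
C(4,4)·0.85^4·0.15^0 = 0.522006
Sum = 0.9880

0.9880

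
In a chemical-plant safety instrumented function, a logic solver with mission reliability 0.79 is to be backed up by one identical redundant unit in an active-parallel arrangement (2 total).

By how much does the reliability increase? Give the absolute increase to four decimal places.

R_before = 0.79
R_after = 1 − (1 − 0.79)^2 = 0.9559
ΔR = 0.9559 − 0.79 = 0.1659

0.1659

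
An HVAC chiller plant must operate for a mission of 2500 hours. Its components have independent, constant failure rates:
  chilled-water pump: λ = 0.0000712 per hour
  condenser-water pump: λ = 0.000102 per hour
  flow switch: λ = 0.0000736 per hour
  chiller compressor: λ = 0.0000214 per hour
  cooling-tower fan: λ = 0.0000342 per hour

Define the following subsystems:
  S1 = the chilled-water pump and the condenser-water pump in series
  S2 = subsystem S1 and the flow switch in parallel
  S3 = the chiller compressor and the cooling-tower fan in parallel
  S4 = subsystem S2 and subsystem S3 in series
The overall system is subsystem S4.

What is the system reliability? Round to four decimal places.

0.9369

R(chilled-water pump) = exp(−0.0000712 × 2500) = 0.836942
R(condenser-water pump) = exp(−0.000102 × 2500) = 0.774916
R(flow switch) = exp(−0.0000736 × 2500) = 0.831936
R(chiller compressor) = exp(−0.0000214 × 2500) = 0.947906
R(cooling-tower fan) = exp(−0.0000342 × 2500) = 0.918053
Series (chilled-water pump and condenser-water pump): 0.836942 × 0.774916 = 0.648560
Parallel ([0.648560] and flow switch): 1 − (1 − 0.648560)(1 − 0.831936) = 0.940936
Parallel (chiller compressor and cooling-tower fan): 1 − (1 − 0.947906)(1 − 0.918053) = 0.995731
Series ([0.940936] and [0.995731]): 0.940936 × 0.995731 = 0.9369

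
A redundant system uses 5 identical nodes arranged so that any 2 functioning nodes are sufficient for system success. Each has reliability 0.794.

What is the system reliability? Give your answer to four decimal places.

R = Σ_{i=2}^{5} C(5,i) p^i (1−p)^{5−i} with p = 0.794
C(5,2)·0.794^2·0.206^3 = 0.055112
C(5,3)·0.794^3·0.206^2 = 0.212420
C(5,4)·0.794^4·0.206^1 = 0.409373
C(5,5)·0.794^5·0.206^0 = 0.315575
Sum = 0.9925

0.9925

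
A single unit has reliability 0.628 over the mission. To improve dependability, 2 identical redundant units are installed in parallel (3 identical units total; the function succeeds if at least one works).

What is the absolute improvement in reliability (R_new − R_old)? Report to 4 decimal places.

0.3205

R_before = 0.628
R_after = 1 − (1 − 0.628)^3 = 0.9485
ΔR = 0.9485 − 0.628 = 0.3205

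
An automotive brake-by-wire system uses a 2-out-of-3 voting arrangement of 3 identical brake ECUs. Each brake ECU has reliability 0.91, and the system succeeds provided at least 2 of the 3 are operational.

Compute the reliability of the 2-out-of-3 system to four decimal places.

0.9772

R = Σ_{i=2}^{3} C(3,i) p^i (1−p)^{3−i} with p = 0.91
C(3,2)·0.91^2·0.09^1 = 0.223587
C(3,3)·0.91^3·0.09^0 = 0.753571
Sum = 0.9772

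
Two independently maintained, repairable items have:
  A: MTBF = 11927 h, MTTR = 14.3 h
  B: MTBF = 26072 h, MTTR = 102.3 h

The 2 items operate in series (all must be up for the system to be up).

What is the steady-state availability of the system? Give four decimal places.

A(A) = MTBF/(MTBF+MTTR) = 11927/(11927+14.3) = 0.998802
A(B) = MTBF/(MTBF+MTTR) = 26072/(26072+102.3) = 0.996092
Series availability: 0.998802 × 0.996092 = 0.9949

0.9949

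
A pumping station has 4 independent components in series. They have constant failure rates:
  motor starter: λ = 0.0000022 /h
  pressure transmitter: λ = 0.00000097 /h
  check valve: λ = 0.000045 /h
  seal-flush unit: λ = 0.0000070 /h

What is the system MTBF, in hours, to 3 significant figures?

18100

Series of exponential components: λ_sys = Σ λ_i
λ_sys = 0.0000022 + 0.00000097 + 0.000045 + 0.0000070 = 5.5170e-05 /h
MTBF = 1 / λ_sys = 18100 h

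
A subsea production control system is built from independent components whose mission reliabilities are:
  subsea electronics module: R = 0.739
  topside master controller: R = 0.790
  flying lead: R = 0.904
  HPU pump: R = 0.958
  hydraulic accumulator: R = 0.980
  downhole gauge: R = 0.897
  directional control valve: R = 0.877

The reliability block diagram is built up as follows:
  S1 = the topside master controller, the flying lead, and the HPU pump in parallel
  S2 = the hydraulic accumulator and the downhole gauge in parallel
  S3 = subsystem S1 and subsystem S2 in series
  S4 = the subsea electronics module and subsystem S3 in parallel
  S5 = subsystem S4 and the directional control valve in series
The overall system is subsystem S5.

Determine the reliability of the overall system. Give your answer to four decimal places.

Parallel (topside master controller, flying lead, and HPU pump): 1 − (1 − 0.790000)(1 − 0.904000)(1 − 0.958000) = 0.999153
Parallel (hydraulic accumulator and downhole gauge): 1 − (1 − 0.980000)(1 − 0.897000) = 0.997940
Series ([0.999153] and [0.997940]): 0.999153 × 0.997940 = 0.997095
Parallel (subsea electronics module and [0.997095]): 1 − (1 − 0.739000)(1 − 0.997095) = 0.999242
Series ([0.999242] and directional control valve): 0.999242 × 0.877000 = 0.8763

0.8763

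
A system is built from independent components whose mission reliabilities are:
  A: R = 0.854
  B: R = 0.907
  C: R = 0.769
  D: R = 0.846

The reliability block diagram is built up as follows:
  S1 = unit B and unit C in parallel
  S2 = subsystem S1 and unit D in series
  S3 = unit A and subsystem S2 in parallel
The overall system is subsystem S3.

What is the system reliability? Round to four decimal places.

0.9749

Parallel (B and C): 1 − (1 − 0.907000)(1 − 0.769000) = 0.978517
Series ([0.978517] and D): 0.978517 × 0.846000 = 0.827825
Parallel (A and [0.827825]): 1 − (1 − 0.854000)(1 − 0.827825) = 0.9749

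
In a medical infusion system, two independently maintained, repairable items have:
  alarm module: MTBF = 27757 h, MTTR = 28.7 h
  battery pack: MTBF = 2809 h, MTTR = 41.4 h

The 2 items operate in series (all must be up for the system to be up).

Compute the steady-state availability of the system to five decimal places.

A(alarm module) = MTBF/(MTBF+MTTR) = 27757/(27757+28.7) = 0.998967
A(battery pack) = MTBF/(MTBF+MTTR) = 2809/(2809+41.4) = 0.985476
Series availability: 0.998967 × 0.985476 = 0.98446

0.98446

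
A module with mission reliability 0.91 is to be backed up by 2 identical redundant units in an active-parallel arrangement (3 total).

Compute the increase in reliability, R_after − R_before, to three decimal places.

R_before = 0.91
R_after = 1 − (1 − 0.91)^3 = 0.999
ΔR = 0.999 − 0.91 = 0.089

0.089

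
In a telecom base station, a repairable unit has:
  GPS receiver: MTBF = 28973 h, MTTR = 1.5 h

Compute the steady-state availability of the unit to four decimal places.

A(GPS receiver) = MTBF/(MTBF+MTTR) = 28973/(28973+1.5) = 0.9999

0.9999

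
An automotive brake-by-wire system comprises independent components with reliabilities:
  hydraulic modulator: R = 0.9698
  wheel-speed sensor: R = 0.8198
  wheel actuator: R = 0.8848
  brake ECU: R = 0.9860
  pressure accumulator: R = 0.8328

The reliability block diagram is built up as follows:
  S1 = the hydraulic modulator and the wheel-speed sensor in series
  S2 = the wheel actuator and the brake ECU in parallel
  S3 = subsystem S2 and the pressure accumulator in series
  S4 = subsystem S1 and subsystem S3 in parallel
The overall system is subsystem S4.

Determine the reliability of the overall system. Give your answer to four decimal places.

Series (hydraulic modulator and wheel-speed sensor): 0.969800 × 0.819800 = 0.795042
Parallel (wheel actuator and brake ECU): 1 − (1 − 0.884800)(1 − 0.986000) = 0.998387
Series ([0.998387] and pressure accumulator): 0.998387 × 0.832800 = 0.831457
Parallel ([0.795042] and [0.831457]): 1 − (1 − 0.795042)(1 − 0.831457) = 0.9655

0.9655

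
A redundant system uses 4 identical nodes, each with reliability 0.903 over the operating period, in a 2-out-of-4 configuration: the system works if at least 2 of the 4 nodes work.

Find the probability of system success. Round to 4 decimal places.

0.9966

R = Σ_{i=2}^{4} C(4,i) p^i (1−p)^{4−i} with p = 0.903
C(4,2)·0.903^2·0.097^2 = 0.046033
C(4,3)·0.903^3·0.097^1 = 0.285690
C(4,4)·0.903^4·0.097^0 = 0.664892
Sum = 0.9966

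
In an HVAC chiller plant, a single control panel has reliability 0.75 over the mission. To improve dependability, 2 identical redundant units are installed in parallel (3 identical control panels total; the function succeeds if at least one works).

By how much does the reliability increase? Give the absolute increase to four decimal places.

R_before = 0.75
R_after = 1 − (1 − 0.75)^3 = 0.9844
ΔR = 0.9844 − 0.75 = 0.2344

0.2344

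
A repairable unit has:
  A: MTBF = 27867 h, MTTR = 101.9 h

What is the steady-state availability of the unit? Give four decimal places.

A(A) = MTBF/(MTBF+MTTR) = 27867/(27867+101.9) = 0.9964

0.9964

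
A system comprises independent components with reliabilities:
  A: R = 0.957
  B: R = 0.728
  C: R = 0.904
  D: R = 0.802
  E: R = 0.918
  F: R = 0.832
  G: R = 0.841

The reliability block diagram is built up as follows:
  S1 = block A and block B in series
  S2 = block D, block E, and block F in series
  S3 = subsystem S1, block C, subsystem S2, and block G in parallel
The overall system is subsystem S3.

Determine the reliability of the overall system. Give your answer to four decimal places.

Series (A and B): 0.957000 × 0.728000 = 0.696696
Series (D, E, and F): 0.802000 × 0.918000 × 0.832000 = 0.612548
Parallel ([0.696696], C, [0.612548], and G): 1 − (1 − 0.696696)(1 − 0.904000)(1 − 0.612548)(1 − 0.841000) = 0.9982

0.9982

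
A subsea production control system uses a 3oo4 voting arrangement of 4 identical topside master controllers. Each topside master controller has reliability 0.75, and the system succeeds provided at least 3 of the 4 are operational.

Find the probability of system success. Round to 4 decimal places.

0.7383

R = Σ_{i=3}^{4} C(4,i) p^i (1−p)^{4−i} with p = 0.75
C(4,3)·0.75^3·0.25^1 = 0.421875
C(4,4)·0.75^4·0.25^0 = 0.316406
Sum = 0.7383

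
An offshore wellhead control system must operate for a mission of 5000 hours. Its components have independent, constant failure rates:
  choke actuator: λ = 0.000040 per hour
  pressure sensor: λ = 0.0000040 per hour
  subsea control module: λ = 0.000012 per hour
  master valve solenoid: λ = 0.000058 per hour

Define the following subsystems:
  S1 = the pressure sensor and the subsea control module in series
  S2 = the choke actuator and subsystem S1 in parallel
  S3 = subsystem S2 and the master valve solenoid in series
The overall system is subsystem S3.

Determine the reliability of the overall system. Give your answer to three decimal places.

R(choke actuator) = exp(−0.000040 × 5000) = 0.81873
R(pressure sensor) = exp(−0.0000040 × 5000) = 0.98020
R(subsea control module) = exp(−0.000012 × 5000) = 0.94176
R(master valve solenoid) = exp(−0.000058 × 5000) = 0.74826
Series (pressure sensor and subsea control module): 0.98020 × 0.94176 = 0.92311
Parallel (choke actuator and [0.92311]): 1 − (1 − 0.81873)(1 − 0.92311) = 0.98606
Series ([0.98606] and master valve solenoid): 0.98606 × 0.74826 = 0.738

0.738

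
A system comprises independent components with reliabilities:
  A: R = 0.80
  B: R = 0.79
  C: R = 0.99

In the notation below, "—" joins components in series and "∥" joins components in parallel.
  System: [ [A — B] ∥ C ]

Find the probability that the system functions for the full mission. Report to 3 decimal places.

Series (A and B): 0.80000 × 0.79000 = 0.63200
Parallel ([0.63200] and C): 1 − (1 − 0.63200)(1 − 0.99000) = 0.996

0.996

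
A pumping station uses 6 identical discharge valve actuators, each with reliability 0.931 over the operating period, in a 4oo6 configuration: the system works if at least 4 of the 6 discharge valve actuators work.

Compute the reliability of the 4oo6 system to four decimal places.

0.9944

R = Σ_{i=4}^{6} C(6,i) p^i (1−p)^{6−i} with p = 0.931
C(6,4)·0.931^4·0.069^2 = 0.053652
C(6,5)·0.931^5·0.069^1 = 0.289567
C(6,6)·0.931^6·0.069^0 = 0.651176
Sum = 0.9944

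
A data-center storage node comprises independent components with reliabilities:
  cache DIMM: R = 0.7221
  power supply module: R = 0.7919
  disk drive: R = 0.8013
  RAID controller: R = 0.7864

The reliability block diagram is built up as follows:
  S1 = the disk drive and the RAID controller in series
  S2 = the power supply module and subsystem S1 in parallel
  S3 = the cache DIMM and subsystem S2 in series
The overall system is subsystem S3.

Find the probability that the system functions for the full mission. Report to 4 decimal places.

0.6665

Series (disk drive and RAID controller): 0.801300 × 0.786400 = 0.630142
Parallel (power supply module and [0.630142]): 1 − (1 − 0.791900)(1 − 0.630142) = 0.923033
Series (cache DIMM and [0.923033]): 0.722100 × 0.923033 = 0.6665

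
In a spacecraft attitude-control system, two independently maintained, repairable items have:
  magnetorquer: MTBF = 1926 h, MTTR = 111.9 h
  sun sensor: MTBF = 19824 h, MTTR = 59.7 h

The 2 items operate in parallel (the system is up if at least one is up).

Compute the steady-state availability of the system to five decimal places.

A(magnetorquer) = MTBF/(MTBF+MTTR) = 1926/(1926+111.9) = 0.945091
A(sun sensor) = MTBF/(MTBF+MTTR) = 19824/(19824+59.7) = 0.996998
Parallel availability: 1 − (1 − 0.945091)(1 − 0.996998) = 0.99984

0.99984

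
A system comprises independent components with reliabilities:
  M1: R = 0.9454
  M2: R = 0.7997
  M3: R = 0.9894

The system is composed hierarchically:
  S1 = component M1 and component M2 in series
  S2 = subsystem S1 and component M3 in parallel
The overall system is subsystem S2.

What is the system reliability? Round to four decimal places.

Series (M1 and M2): 0.945400 × 0.799700 = 0.756036
Parallel ([0.756036] and M3): 1 − (1 − 0.756036)(1 − 0.989400) = 0.9974

0.9974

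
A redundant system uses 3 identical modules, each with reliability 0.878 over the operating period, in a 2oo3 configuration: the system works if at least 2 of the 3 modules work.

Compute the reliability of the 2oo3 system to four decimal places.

R = Σ_{i=2}^{3} C(3,i) p^i (1−p)^{3−i} with p = 0.878
C(3,2)·0.878^2·0.122^1 = 0.282144
C(3,3)·0.878^3·0.122^0 = 0.676836
Sum = 0.9590

0.9590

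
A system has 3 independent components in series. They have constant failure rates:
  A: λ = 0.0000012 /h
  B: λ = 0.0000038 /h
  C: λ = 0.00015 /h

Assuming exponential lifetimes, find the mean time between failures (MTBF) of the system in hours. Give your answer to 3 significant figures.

6450

Series of exponential components: λ_sys = Σ λ_i
λ_sys = 0.0000012 + 0.0000038 + 0.00015 = 1.5500e-04 /h
MTBF = 1 / λ_sys = 6450 h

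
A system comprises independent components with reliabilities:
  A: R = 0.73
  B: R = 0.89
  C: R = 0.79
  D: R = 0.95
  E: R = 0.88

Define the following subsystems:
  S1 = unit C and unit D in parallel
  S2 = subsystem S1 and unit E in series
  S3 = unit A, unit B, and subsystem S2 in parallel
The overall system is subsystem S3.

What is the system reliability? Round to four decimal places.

Parallel (C and D): 1 − (1 − 0.790000)(1 − 0.950000) = 0.989500
Series ([0.989500] and E): 0.989500 × 0.880000 = 0.870760
Parallel (A, B, and [0.870760]): 1 − (1 − 0.730000)(1 − 0.890000)(1 − 0.870760) = 0.9962

0.9962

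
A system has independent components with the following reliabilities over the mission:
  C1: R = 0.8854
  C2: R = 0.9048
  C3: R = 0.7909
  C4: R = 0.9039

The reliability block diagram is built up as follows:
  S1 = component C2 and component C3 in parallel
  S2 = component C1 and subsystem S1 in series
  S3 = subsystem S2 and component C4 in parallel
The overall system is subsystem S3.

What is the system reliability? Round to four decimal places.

0.9873

Parallel (C2 and C3): 1 − (1 − 0.904800)(1 − 0.790900) = 0.980094
Series (C1 and [0.980094]): 0.885400 × 0.980094 = 0.867775
Parallel ([0.867775] and C4): 1 − (1 − 0.867775)(1 − 0.903900) = 0.9873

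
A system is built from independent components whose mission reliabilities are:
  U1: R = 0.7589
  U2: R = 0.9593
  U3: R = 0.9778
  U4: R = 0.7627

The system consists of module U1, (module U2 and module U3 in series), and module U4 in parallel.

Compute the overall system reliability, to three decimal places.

Series (U2 and U3): 0.95930 × 0.97780 = 0.93800
Parallel (U1, [0.93800], and U4): 1 − (1 − 0.75890)(1 − 0.93800)(1 − 0.76270) = 0.996

0.996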